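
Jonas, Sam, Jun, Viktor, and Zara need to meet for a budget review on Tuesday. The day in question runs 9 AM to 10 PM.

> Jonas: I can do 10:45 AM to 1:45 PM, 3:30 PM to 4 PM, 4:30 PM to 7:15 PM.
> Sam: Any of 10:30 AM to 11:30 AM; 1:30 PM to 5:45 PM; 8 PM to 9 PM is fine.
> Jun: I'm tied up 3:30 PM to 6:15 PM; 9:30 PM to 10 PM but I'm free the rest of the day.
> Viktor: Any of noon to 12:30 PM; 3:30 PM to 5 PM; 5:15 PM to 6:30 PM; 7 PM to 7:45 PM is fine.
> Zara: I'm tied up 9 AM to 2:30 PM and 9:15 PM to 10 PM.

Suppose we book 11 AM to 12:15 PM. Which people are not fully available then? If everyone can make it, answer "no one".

Jonas free: 10:45-13:45, 15:30-16:00, 16:30-19:15.
Sam free: 10:30-11:30, 13:30-17:45, 20:00-21:00.
Jun free: 09:00-15:30, 18:15-21:30 (invert busy blocks within the working day).
Viktor free: 12:00-12:30, 15:30-17:00, 17:15-18:30, 19:00-19:45.
Zara free: 14:30-21:15 (invert busy blocks within the working day).
Jonas: free for 11:00-12:15. Sam: not fully free for 11:00-12:15. Jun: free for 11:00-12:15. Viktor: not fully free for 11:00-12:15. Zara: not fully free for 11:00-12:15.

Sam, Viktor, Zara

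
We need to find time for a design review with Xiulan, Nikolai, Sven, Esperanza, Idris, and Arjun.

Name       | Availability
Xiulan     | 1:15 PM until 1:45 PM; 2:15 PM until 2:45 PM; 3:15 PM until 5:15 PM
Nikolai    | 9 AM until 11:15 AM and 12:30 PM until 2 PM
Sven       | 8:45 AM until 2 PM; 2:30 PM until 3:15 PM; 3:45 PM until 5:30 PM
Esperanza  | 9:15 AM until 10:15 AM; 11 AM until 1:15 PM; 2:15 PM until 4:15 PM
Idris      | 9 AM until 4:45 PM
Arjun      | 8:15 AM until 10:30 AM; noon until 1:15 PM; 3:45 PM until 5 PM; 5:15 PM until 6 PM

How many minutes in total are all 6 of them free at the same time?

Xiulan ∩ Nikolai: 13:15-13:45.
Xiulan ∩ Nikolai ∩ Sven: 13:15-13:45.
Xiulan ∩ Nikolai ∩ Sven ∩ Esperanza: ∅.
Xiulan ∩ Nikolai ∩ Sven ∩ Esperanza ∩ Idris: ∅.
Xiulan ∩ Nikolai ∩ Sven ∩ Esperanza ∩ Idris ∩ Arjun: ∅.
There is no time when everyone is free.
There is no common window, so the total is 0 minutes.

0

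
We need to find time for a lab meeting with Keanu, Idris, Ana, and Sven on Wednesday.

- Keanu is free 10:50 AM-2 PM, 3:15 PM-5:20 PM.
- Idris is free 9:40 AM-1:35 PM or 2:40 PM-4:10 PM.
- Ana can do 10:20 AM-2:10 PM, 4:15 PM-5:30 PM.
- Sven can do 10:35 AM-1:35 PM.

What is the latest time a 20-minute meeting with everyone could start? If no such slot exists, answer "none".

Keanu ∩ Idris: 10:50-13:35, 15:15-16:10.
Keanu ∩ Idris ∩ Ana: 10:50-13:35.
Keanu ∩ Idris ∩ Ana ∩ Sven: 10:50-13:35.
So the common availability across everyone is 10:50-13:35.
The last common window of at least 20 minutes is 10:50-13:35; a 20-minute meeting can start as late as 13:15 and still end by 13:35.

13:15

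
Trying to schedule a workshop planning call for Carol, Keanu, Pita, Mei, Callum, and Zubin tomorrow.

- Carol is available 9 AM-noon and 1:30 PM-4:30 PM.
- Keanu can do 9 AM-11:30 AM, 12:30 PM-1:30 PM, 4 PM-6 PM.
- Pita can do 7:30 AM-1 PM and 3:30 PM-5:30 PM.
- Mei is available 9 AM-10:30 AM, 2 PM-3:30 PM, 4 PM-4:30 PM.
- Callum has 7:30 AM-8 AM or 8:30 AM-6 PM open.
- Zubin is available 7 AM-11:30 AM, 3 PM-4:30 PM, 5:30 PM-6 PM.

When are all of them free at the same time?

09:00-10:30, 16:00-16:30

Carol ∩ Keanu: 09:00-11:30, 16:00-16:30.
Carol ∩ Keanu ∩ Pita: 09:00-11:30, 16:00-16:30.
Carol ∩ Keanu ∩ Pita ∩ Mei: 09:00-10:30, 16:00-16:30.
Carol ∩ Keanu ∩ Pita ∩ Mei ∩ Callum: 09:00-10:30, 16:00-16:30.
Carol ∩ Keanu ∩ Pita ∩ Mei ∩ Callum ∩ Zubin: 09:00-10:30, 16:00-16:30.
Those are the intersection windows.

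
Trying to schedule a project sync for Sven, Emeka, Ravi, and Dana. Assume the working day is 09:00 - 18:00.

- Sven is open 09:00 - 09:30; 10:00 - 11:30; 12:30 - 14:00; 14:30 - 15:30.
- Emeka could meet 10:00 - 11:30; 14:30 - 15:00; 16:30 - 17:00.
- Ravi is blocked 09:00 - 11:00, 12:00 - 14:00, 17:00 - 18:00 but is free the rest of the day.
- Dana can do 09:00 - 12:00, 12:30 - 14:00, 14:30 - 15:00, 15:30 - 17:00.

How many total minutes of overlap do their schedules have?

60

Sven free: 09:00-09:30, 10:00-11:30, 12:30-14:00, 14:30-15:30.
Emeka free: 10:00-11:30, 14:30-15:00, 16:30-17:00.
Ravi free: 11:00-12:00, 14:00-17:00 (invert busy blocks within the working day).
Dana free: 09:00-12:00, 12:30-14:00, 14:30-15:00, 15:30-17:00.
Sven ∩ Emeka: 10:00-11:30, 14:30-15:00.
Sven ∩ Emeka ∩ Ravi: 11:00-11:30, 14:30-15:00.
Sven ∩ Emeka ∩ Ravi ∩ Dana: 11:00-11:30, 14:30-15:00.
Summing the common windows: 30 + 30 = 60 minutes.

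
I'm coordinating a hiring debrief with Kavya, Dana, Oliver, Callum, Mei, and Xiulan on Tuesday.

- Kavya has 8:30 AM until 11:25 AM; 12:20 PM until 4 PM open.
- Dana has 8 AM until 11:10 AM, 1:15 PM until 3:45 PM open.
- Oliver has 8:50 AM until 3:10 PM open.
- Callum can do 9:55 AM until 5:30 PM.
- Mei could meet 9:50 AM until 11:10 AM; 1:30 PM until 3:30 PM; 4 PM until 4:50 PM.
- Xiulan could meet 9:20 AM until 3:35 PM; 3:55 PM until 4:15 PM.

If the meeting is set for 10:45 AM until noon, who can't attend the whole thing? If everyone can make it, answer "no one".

Dana, Kavya, Mei

Kavya: not fully free for 10:45-12:00. Dana: not fully free for 10:45-12:00. Oliver: free for 10:45-12:00. Callum: free for 10:45-12:00. Mei: not fully free for 10:45-12:00. Xiulan: free for 10:45-12:00.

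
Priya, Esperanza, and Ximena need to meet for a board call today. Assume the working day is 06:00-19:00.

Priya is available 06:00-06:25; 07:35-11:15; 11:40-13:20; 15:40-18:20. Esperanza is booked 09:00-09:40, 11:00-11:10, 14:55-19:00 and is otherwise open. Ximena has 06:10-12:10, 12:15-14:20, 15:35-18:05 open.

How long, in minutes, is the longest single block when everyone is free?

Priya free: 06:00-06:25, 07:35-11:15, 11:40-13:20, 15:40-18:20.
Esperanza free: 06:00-09:00, 09:40-11:00, 11:10-14:55 (invert busy blocks within the working day).
Ximena free: 06:10-12:10, 12:15-14:20, 15:35-18:05.
Priya ∩ Esperanza: 06:00-06:25, 07:35-09:00, 09:40-11:00, 11:10-11:15, 11:40-13:20.
Priya ∩ Esperanza ∩ Ximena: 06:10-06:25, 07:35-09:00, 09:40-11:00, 11:10-11:15, 11:40-12:10, 12:15-13:20.
The longest is 07:35-09:00 at 85 minutes.

85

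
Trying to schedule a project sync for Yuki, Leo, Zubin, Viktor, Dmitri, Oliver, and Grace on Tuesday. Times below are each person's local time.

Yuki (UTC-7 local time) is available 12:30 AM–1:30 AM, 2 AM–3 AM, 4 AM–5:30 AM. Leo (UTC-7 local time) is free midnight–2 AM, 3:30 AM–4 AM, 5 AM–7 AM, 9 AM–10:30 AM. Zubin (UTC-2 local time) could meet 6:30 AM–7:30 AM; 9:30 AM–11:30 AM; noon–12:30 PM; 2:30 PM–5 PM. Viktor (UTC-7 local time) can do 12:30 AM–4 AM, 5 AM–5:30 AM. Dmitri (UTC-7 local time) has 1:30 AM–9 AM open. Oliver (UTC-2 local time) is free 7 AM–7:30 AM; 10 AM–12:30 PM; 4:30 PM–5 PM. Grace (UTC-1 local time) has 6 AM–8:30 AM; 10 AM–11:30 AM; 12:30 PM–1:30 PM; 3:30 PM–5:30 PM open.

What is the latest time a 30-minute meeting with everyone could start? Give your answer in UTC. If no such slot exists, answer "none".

12:00

Yuki in UTC: 07:30-08:30, 09:00-10:00, 11:00-12:30 (add 7h to convert from UTC-7).
Leo in UTC: 07:00-09:00, 10:30-11:00, 12:00-14:00, 16:00-17:30 (add 7h to convert from UTC-7).
Zubin in UTC: 08:30-09:30, 11:30-13:30, 14:00-14:30, 16:30-19:00 (add 2h to convert from UTC-2).
Viktor in UTC: 07:30-11:00, 12:00-12:30 (add 7h to convert from UTC-7).
Dmitri in UTC: 08:30-16:00 (add 7h to convert from UTC-7).
Oliver in UTC: 09:00-09:30, 12:00-14:30, 18:30-19:00 (add 2h to convert from UTC-2).
Grace in UTC: 07:00-09:30, 11:00-12:30, 13:30-14:30, 16:30-18:30 (add 1h to convert from UTC-1).
Yuki ∩ Leo: 07:30-08:30, 12:00-12:30.
Yuki ∩ Leo ∩ Zubin: 12:00-12:30.
Yuki ∩ Leo ∩ Zubin ∩ Viktor: 12:00-12:30.
Yuki ∩ Leo ∩ Zubin ∩ Viktor ∩ Dmitri: 12:00-12:30.
Yuki ∩ Leo ∩ Zubin ∩ Viktor ∩ Dmitri ∩ Oliver: 12:00-12:30.
Yuki ∩ Leo ∩ Zubin ∩ Viktor ∩ Dmitri ∩ Oliver ∩ Grace: 12:00-12:30.
The last common window of at least 30 minutes is 12:00-12:30; a 30-minute meeting can start as late as 12:00 and still end by 12:30.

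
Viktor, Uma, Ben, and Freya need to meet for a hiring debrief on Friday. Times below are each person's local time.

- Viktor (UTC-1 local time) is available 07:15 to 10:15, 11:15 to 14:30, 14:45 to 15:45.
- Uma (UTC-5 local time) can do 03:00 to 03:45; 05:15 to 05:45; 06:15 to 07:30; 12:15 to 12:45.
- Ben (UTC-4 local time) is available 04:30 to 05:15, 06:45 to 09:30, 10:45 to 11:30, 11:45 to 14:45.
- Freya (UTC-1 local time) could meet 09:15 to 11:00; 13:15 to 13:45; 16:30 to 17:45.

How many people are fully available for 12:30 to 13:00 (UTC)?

Viktor in UTC: 08:15-11:15, 12:15-15:30, 15:45-16:45 (add 1h to convert from UTC-1).
Uma in UTC: 08:00-08:45, 10:15-10:45, 11:15-12:30, 17:15-17:45 (add 5h to convert from UTC-5).
Ben in UTC: 08:30-09:15, 10:45-13:30, 14:45-15:30, 15:45-18:45 (add 4h to convert from UTC-4).
Freya in UTC: 10:15-12:00, 14:15-14:45, 17:30-18:45 (add 1h to convert from UTC-1).
Viktor and Ben can make the full 12:30-13:00 slot — that's 2.

2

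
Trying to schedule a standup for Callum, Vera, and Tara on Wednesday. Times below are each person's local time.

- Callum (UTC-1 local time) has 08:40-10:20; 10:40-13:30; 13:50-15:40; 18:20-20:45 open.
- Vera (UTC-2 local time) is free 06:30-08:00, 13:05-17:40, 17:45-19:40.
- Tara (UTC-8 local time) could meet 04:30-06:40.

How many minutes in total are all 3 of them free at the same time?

Callum in UTC: 09:40-11:20, 11:40-14:30, 14:50-16:40, 19:20-21:45 (add 1h to convert from UTC-1).
Vera in UTC: 08:30-10:00, 15:05-19:40, 19:45-21:40 (add 2h to convert from UTC-2).
Tara in UTC: 12:30-14:40 (add 8h to convert from UTC-8).
Callum ∩ Vera: 09:40-10:00, 15:05-16:40, 19:20-19:40, 19:45-21:40.
Callum ∩ Vera ∩ Tara: ∅.
There is no time when everyone is free.
There is no common window, so the total is 0 minutes.

0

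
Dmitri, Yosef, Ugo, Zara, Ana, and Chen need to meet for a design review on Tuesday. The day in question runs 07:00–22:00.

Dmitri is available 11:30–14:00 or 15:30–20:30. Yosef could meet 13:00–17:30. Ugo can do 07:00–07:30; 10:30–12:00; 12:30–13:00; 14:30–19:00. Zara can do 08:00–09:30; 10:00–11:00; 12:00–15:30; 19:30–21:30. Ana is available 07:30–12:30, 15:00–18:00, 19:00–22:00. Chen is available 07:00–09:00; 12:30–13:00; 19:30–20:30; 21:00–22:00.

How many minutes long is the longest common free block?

0

Dmitri ∩ Yosef: 13:00-14:00, 15:30-17:30.
Dmitri ∩ Yosef ∩ Ugo: 15:30-17:30.
Dmitri ∩ Yosef ∩ Ugo ∩ Zara: ∅.
Dmitri ∩ Yosef ∩ Ugo ∩ Zara ∩ Ana: ∅.
Dmitri ∩ Yosef ∩ Ugo ∩ Zara ∩ Ana ∩ Chen: ∅.
There is no time when everyone is free.
No common window exists, so the longest block is 0 minutes.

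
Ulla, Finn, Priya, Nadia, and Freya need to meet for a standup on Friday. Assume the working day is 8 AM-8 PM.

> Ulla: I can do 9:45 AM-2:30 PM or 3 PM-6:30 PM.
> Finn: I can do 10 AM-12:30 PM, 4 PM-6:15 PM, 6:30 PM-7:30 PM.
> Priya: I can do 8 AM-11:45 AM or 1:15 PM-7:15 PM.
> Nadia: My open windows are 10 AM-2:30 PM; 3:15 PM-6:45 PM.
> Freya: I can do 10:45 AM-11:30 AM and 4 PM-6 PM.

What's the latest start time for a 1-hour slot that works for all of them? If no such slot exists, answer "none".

Ulla ∩ Finn: 10:00-12:30, 16:00-18:15.
Ulla ∩ Finn ∩ Priya: 10:00-11:45, 16:00-18:15.
Ulla ∩ Finn ∩ Priya ∩ Nadia: 10:00-11:45, 16:00-18:15.
Ulla ∩ Finn ∩ Priya ∩ Nadia ∩ Freya: 10:45-11:30, 16:00-18:00.
The last common window of at least 60 minutes is 16:00-18:00; a 60-minute meeting can start as late as 17:00 and still end by 18:00.

17:00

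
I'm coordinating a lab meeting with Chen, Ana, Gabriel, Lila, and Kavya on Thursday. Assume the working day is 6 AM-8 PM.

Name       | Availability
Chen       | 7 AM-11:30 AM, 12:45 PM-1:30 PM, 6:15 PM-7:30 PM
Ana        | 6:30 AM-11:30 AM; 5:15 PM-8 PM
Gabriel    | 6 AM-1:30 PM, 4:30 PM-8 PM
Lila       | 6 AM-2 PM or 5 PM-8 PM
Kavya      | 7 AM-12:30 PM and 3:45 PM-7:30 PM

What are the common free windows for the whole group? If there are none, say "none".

07:00-11:30, 18:15-19:30

Chen ∩ Ana: 07:00-11:30, 18:15-19:30.
Chen ∩ Ana ∩ Gabriel: 07:00-11:30, 18:15-19:30.
Chen ∩ Ana ∩ Gabriel ∩ Lila: 07:00-11:30, 18:15-19:30.
Chen ∩ Ana ∩ Gabriel ∩ Lila ∩ Kavya: 07:00-11:30, 18:15-19:30.
So the common availability across everyone is 07:00-11:30, 18:15-19:30.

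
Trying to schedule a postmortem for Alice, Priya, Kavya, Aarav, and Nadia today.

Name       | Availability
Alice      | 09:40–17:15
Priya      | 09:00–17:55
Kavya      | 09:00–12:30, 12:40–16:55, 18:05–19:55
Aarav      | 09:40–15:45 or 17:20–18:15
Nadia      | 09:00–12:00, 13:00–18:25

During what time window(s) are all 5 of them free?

Alice ∩ Priya: 09:40-17:15.
Alice ∩ Priya ∩ Kavya: 09:40-12:30, 12:40-16:55.
Alice ∩ Priya ∩ Kavya ∩ Aarav: 09:40-12:30, 12:40-15:45.
Alice ∩ Priya ∩ Kavya ∩ Aarav ∩ Nadia: 09:40-12:00, 13:00-15:45.
Those are the intersection windows.

09:40-12:00, 13:00-15:45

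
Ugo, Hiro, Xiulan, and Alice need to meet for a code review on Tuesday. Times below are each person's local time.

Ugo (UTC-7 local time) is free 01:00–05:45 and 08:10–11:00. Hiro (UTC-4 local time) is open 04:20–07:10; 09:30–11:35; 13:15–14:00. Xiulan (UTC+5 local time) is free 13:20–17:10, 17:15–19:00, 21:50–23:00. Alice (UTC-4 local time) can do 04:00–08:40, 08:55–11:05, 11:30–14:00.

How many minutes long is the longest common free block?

170

Ugo in UTC: 08:00-12:45, 15:10-18:00 (add 7h to convert from UTC-7).
Hiro in UTC: 08:20-11:10, 13:30-15:35, 17:15-18:00 (add 4h to convert from UTC-4).
Xiulan in UTC: 08:20-12:10, 12:15-14:00, 16:50-18:00 (subtract 5h to convert from UTC+5).
Alice in UTC: 08:00-12:40, 12:55-15:05, 15:30-18:00 (add 4h to convert from UTC-4).
Ugo ∩ Hiro: 08:20-11:10, 15:10-15:35, 17:15-18:00.
Ugo ∩ Hiro ∩ Xiulan: 08:20-11:10, 17:15-18:00.
Ugo ∩ Hiro ∩ Xiulan ∩ Alice: 08:20-11:10, 17:15-18:00.
The longest is 08:20-11:10 at 170 minutes.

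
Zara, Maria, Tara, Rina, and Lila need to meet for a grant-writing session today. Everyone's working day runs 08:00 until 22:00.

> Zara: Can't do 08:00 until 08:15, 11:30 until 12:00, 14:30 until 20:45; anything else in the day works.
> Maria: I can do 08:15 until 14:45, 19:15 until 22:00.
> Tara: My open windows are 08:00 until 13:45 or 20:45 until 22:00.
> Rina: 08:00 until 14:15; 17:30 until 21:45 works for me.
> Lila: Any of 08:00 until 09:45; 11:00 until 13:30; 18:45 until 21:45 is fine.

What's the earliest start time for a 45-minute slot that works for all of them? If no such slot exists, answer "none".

Zara free: 08:15-11:30, 12:00-14:30, 20:45-22:00 (invert busy blocks within the working day).
Maria free: 08:15-14:45, 19:15-22:00.
Tara free: 08:00-13:45, 20:45-22:00.
Rina free: 08:00-14:15, 17:30-21:45.
Lila free: 08:00-09:45, 11:00-13:30, 18:45-21:45.
Zara ∩ Maria: 08:15-11:30, 12:00-14:30, 20:45-22:00.
Zara ∩ Maria ∩ Tara: 08:15-11:30, 12:00-13:45, 20:45-22:00.
Zara ∩ Maria ∩ Tara ∩ Rina: 08:15-11:30, 12:00-13:45, 20:45-21:45.
Zara ∩ Maria ∩ Tara ∩ Rina ∩ Lila: 08:15-09:45, 11:00-11:30, 12:00-13:30, 20:45-21:45.
The first common window of at least 45 minutes is 08:15-09:45, so the earliest start is 08:15.

08:15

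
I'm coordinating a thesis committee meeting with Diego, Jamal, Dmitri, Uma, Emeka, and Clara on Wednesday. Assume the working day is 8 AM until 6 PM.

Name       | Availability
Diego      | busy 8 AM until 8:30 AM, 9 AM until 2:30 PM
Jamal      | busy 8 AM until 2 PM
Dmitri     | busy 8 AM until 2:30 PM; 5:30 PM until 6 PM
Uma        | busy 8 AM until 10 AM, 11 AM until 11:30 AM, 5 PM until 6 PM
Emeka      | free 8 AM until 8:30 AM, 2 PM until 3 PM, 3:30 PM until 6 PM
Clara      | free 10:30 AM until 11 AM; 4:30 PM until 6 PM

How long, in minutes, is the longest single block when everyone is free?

30

Diego free: 08:30-09:00, 14:30-18:00 (invert busy blocks within the working day).
Jamal free: 14:00-18:00 (invert busy blocks within the working day).
Dmitri free: 14:30-17:30 (invert busy blocks within the working day).
Uma free: 10:00-11:00, 11:30-17:00 (invert busy blocks within the working day).
Emeka free: 08:00-08:30, 14:00-15:00, 15:30-18:00.
Clara free: 10:30-11:00, 16:30-18:00.
Diego ∩ Jamal: 14:30-18:00.
Diego ∩ Jamal ∩ Dmitri: 14:30-17:30.
Diego ∩ Jamal ∩ Dmitri ∩ Uma: 14:30-17:00.
Diego ∩ Jamal ∩ Dmitri ∩ Uma ∩ Emeka: 14:30-15:00, 15:30-17:00.
Diego ∩ Jamal ∩ Dmitri ∩ Uma ∩ Emeka ∩ Clara: 16:30-17:00.
The longest is 16:30-17:00 at 30 minutes.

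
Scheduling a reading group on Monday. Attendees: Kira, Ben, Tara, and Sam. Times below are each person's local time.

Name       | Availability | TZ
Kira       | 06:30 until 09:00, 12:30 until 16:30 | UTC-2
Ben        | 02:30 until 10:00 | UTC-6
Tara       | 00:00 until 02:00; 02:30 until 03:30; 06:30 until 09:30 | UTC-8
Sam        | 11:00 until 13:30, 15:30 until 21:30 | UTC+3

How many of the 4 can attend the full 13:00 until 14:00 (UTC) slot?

2

Kira in UTC: 08:30-11:00, 14:30-18:30 (add 2h to convert from UTC-2).
Ben in UTC: 08:30-16:00 (add 6h to convert from UTC-6).
Tara in UTC: 08:00-10:00, 10:30-11:30, 14:30-17:30 (add 8h to convert from UTC-8).
Sam in UTC: 08:00-10:30, 12:30-18:30 (subtract 3h to convert from UTC+3).
Ben and Sam can make the full 13:00-14:00 slot — that's 2.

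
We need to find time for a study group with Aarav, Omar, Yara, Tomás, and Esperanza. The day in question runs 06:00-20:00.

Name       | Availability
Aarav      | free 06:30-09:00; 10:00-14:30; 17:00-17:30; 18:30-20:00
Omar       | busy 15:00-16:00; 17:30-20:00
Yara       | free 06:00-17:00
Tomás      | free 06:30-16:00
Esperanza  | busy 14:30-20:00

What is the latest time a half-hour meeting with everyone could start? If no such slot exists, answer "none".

14:00

Aarav free: 06:30-09:00, 10:00-14:30, 17:00-17:30, 18:30-20:00.
Omar free: 06:00-15:00, 16:00-17:30 (invert busy blocks within the working day).
Yara free: 06:00-17:00.
Tomás free: 06:30-16:00.
Esperanza free: 06:00-14:30 (invert busy blocks within the working day).
Aarav ∩ Omar: 06:30-09:00, 10:00-14:30, 17:00-17:30.
Aarav ∩ Omar ∩ Yara: 06:30-09:00, 10:00-14:30.
Aarav ∩ Omar ∩ Yara ∩ Tomás: 06:30-09:00, 10:00-14:30.
Aarav ∩ Omar ∩ Yara ∩ Tomás ∩ Esperanza: 06:30-09:00, 10:00-14:30.
So the common availability across everyone is 06:30-09:00, 10:00-14:30.
The last common window of at least 30 minutes is 10:00-14:30; a 30-minute meeting can start as late as 14:00 and still end by 14:30.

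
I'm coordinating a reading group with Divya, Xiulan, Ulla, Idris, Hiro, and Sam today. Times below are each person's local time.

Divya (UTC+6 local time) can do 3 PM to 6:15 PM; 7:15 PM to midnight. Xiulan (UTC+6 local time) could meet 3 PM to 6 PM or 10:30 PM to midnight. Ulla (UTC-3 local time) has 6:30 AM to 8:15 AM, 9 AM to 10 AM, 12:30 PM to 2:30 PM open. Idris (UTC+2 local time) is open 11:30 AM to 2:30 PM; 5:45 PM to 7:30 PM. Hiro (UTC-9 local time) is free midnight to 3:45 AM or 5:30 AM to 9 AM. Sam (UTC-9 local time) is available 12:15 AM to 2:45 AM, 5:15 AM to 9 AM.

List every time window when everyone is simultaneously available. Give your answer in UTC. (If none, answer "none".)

Divya in UTC: 09:00-12:15, 13:15-18:00 (subtract 6h to convert from UTC+6).
Xiulan in UTC: 09:00-12:00, 16:30-18:00 (subtract 6h to convert from UTC+6).
Ulla in UTC: 09:30-11:15, 12:00-13:00, 15:30-17:30 (add 3h to convert from UTC-3).
Idris in UTC: 09:30-12:30, 15:45-17:30 (subtract 2h to convert from UTC+2).
Hiro in UTC: 09:00-12:45, 14:30-18:00 (add 9h to convert from UTC-9).
Sam in UTC: 09:15-11:45, 14:15-18:00 (add 9h to convert from UTC-9).
Divya ∩ Xiulan: 09:00-12:00, 16:30-18:00.
Divya ∩ Xiulan ∩ Ulla: 09:30-11:15, 16:30-17:30.
Divya ∩ Xiulan ∩ Ulla ∩ Idris: 09:30-11:15, 16:30-17:30.
Divya ∩ Xiulan ∩ Ulla ∩ Idris ∩ Hiro: 09:30-11:15, 16:30-17:30.
Divya ∩ Xiulan ∩ Ulla ∩ Idris ∩ Hiro ∩ Sam: 09:30-11:15, 16:30-17:30.
Those are the intersection windows.

09:30-11:15, 16:30-17:30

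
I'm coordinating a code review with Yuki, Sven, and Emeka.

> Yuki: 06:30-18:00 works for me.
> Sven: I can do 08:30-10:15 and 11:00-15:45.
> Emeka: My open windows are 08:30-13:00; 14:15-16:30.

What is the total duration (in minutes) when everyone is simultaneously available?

315

Yuki ∩ Sven: 08:30-10:15, 11:00-15:45.
Yuki ∩ Sven ∩ Emeka: 08:30-10:15, 11:00-13:00, 14:15-15:45.
Summing the common windows: 105 + 120 + 90 = 315 minutes.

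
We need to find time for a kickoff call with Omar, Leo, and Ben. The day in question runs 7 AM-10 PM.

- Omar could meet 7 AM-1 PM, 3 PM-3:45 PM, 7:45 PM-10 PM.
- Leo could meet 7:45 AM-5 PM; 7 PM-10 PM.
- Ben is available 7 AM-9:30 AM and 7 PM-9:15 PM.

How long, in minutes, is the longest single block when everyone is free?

Omar ∩ Leo: 07:45-13:00, 15:00-15:45, 19:45-22:00.
Omar ∩ Leo ∩ Ben: 07:45-09:30, 19:45-21:15.
Those are the intersection windows.
The longest is 07:45-09:30 at 105 minutes.

105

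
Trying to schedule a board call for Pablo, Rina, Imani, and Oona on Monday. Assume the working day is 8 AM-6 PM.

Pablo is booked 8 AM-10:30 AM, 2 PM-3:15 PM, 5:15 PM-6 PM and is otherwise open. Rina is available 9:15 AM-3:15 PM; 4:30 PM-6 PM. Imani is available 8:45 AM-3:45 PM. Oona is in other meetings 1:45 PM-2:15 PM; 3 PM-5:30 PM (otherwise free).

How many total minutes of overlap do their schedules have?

Pablo free: 10:30-14:00, 15:15-17:15 (invert busy blocks within the working day).
Rina free: 09:15-15:15, 16:30-18:00.
Imani free: 08:45-15:45.
Oona free: 08:00-13:45, 14:15-15:00, 17:30-18:00 (invert busy blocks within the working day).
Pablo ∩ Rina: 10:30-14:00, 16:30-17:15.
Pablo ∩ Rina ∩ Imani: 10:30-14:00.
Pablo ∩ Rina ∩ Imani ∩ Oona: 10:30-13:45.
So the common availability across everyone is 10:30-13:45.
That's a single block of 195 minutes.

195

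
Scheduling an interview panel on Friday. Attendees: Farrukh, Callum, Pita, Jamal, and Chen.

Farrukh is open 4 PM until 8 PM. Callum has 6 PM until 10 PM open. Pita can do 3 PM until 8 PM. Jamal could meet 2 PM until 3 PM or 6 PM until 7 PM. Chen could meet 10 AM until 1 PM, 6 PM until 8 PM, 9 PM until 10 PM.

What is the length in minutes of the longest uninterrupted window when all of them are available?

60

Farrukh ∩ Callum: 18:00-20:00.
Farrukh ∩ Callum ∩ Pita: 18:00-20:00.
Farrukh ∩ Callum ∩ Pita ∩ Jamal: 18:00-19:00.
Farrukh ∩ Callum ∩ Pita ∩ Jamal ∩ Chen: 18:00-19:00.
So the common availability across everyone is 18:00-19:00.
The longest is 18:00-19:00 at 60 minutes.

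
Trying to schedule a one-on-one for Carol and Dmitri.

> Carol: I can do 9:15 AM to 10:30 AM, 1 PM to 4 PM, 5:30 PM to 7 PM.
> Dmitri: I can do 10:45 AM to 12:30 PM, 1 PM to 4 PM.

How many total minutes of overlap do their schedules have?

180

Carol ∩ Dmitri: 13:00-16:00.
That's a single block of 180 minutes.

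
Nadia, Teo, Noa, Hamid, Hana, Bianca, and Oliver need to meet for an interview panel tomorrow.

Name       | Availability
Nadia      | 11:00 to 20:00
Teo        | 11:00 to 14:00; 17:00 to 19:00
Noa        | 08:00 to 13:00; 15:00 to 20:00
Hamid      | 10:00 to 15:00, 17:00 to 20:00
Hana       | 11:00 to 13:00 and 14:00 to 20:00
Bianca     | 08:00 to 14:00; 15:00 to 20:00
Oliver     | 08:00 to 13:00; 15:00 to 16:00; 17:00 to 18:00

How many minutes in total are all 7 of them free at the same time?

180

Nadia ∩ Teo: 11:00-14:00, 17:00-19:00.
Nadia ∩ Teo ∩ Noa: 11:00-13:00, 17:00-19:00.
Nadia ∩ Teo ∩ Noa ∩ Hamid: 11:00-13:00, 17:00-19:00.
Nadia ∩ Teo ∩ Noa ∩ Hamid ∩ Hana: 11:00-13:00, 17:00-19:00.
Nadia ∩ Teo ∩ Noa ∩ Hamid ∩ Hana ∩ Bianca: 11:00-13:00, 17:00-19:00.
Nadia ∩ Teo ∩ Noa ∩ Hamid ∩ Hana ∩ Bianca ∩ Oliver: 11:00-13:00, 17:00-18:00.
So the common availability across everyone is 11:00-13:00, 17:00-18:00.
Summing the common windows: 120 + 60 = 180 minutes.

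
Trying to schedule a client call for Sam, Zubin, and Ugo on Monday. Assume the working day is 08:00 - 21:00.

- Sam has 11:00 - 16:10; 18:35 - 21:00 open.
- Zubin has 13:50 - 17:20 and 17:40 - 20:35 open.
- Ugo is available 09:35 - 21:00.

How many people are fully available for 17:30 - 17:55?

1

Ugo can make the full 17:30-17:55 slot — that's 1.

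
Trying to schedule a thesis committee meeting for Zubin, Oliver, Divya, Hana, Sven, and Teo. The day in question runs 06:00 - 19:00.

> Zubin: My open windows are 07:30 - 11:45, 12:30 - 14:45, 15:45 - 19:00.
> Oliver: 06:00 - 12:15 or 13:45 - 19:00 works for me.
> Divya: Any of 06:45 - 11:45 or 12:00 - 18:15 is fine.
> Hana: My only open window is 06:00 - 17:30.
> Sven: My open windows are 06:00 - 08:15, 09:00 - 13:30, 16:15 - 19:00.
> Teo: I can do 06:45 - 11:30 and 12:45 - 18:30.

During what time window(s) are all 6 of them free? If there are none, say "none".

Zubin ∩ Oliver: 07:30-11:45, 13:45-14:45, 15:45-19:00.
Zubin ∩ Oliver ∩ Divya: 07:30-11:45, 13:45-14:45, 15:45-18:15.
Zubin ∩ Oliver ∩ Divya ∩ Hana: 07:30-11:45, 13:45-14:45, 15:45-17:30.
Zubin ∩ Oliver ∩ Divya ∩ Hana ∩ Sven: 07:30-08:15, 09:00-11:45, 16:15-17:30.
Zubin ∩ Oliver ∩ Divya ∩ Hana ∩ Sven ∩ Teo: 07:30-08:15, 09:00-11:30, 16:15-17:30.

07:30-08:15, 09:00-11:30, 16:15-17:30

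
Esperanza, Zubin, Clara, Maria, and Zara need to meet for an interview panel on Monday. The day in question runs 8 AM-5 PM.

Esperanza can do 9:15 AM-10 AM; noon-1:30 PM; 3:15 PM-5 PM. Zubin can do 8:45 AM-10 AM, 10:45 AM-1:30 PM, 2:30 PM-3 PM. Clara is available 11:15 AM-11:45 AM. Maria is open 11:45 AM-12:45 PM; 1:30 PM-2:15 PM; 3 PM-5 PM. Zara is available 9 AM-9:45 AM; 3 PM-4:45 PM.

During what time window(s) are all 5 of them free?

Esperanza ∩ Zubin: 09:15-10:00, 12:00-13:30.
Esperanza ∩ Zubin ∩ Clara: ∅.
Esperanza ∩ Zubin ∩ Clara ∩ Maria: ∅.
Esperanza ∩ Zubin ∩ Clara ∩ Maria ∩ Zara: ∅.
There is no time when everyone is free.

none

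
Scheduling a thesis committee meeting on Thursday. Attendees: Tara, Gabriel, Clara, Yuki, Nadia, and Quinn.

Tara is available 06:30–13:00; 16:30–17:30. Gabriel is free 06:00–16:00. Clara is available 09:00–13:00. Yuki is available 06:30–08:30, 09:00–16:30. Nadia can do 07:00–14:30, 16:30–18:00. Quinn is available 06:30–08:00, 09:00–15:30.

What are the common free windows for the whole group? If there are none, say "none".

Tara ∩ Gabriel: 06:30-13:00.
Tara ∩ Gabriel ∩ Clara: 09:00-13:00.
Tara ∩ Gabriel ∩ Clara ∩ Yuki: 09:00-13:00.
Tara ∩ Gabriel ∩ Clara ∩ Yuki ∩ Nadia: 09:00-13:00.
Tara ∩ Gabriel ∩ Clara ∩ Yuki ∩ Nadia ∩ Quinn: 09:00-13:00.

09:00-13:00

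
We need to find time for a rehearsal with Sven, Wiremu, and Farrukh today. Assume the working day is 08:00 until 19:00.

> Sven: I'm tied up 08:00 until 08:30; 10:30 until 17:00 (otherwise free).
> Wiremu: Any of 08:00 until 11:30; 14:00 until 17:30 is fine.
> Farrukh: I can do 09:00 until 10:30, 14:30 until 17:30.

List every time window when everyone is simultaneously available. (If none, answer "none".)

Sven free: 08:30-10:30, 17:00-19:00 (invert busy blocks within the working day).
Wiremu free: 08:00-11:30, 14:00-17:30.
Farrukh free: 09:00-10:30, 14:30-17:30.
Sven ∩ Wiremu: 08:30-10:30, 17:00-17:30.
Sven ∩ Wiremu ∩ Farrukh: 09:00-10:30, 17:00-17:30.

09:00-10:30, 17:00-17:30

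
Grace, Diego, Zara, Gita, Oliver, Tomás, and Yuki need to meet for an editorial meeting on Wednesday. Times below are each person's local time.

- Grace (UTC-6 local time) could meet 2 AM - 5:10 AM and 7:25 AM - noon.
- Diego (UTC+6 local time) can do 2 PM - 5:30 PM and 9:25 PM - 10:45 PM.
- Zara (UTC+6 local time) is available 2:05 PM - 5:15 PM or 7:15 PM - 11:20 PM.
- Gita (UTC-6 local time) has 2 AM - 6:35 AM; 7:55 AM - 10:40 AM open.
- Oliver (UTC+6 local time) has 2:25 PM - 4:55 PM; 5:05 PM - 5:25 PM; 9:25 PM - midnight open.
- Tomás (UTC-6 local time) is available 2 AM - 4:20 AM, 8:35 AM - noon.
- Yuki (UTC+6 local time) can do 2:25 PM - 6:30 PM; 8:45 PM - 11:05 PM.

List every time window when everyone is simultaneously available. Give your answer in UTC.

08:25-10:20, 15:25-16:40

Grace in UTC: 08:00-11:10, 13:25-18:00 (add 6h to convert from UTC-6).
Diego in UTC: 08:00-11:30, 15:25-16:45 (subtract 6h to convert from UTC+6).
Zara in UTC: 08:05-11:15, 13:15-17:20 (subtract 6h to convert from UTC+6).
Gita in UTC: 08:00-12:35, 13:55-16:40 (add 6h to convert from UTC-6).
Oliver in UTC: 08:25-10:55, 11:05-11:25, 15:25-18:00 (subtract 6h to convert from UTC+6).
Tomás in UTC: 08:00-10:20, 14:35-18:00 (add 6h to convert from UTC-6).
Yuki in UTC: 08:25-12:30, 14:45-17:05 (subtract 6h to convert from UTC+6).
Grace ∩ Diego: 08:00-11:10, 15:25-16:45.
Grace ∩ Diego ∩ Zara: 08:05-11:10, 15:25-16:45.
Grace ∩ Diego ∩ Zara ∩ Gita: 08:05-11:10, 15:25-16:40.
Grace ∩ Diego ∩ Zara ∩ Gita ∩ Oliver: 08:25-10:55, 11:05-11:10, 15:25-16:40.
Grace ∩ Diego ∩ Zara ∩ Gita ∩ Oliver ∩ Tomás: 08:25-10:20, 15:25-16:40.
Grace ∩ Diego ∩ Zara ∩ Gita ∩ Oliver ∩ Tomás ∩ Yuki: 08:25-10:20, 15:25-16:40.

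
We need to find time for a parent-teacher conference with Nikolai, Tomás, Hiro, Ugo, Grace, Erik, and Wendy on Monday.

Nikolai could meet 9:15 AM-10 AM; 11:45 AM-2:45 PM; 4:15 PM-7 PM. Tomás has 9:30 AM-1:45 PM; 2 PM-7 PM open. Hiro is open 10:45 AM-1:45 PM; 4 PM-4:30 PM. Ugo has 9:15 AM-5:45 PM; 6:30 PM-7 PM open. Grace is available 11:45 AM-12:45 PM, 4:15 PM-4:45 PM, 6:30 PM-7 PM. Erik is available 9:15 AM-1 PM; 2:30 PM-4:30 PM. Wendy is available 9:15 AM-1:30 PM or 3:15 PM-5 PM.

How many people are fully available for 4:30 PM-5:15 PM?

3

Nikolai, Tomás, and Ugo can make the full 16:30-17:15 slot — that's 3.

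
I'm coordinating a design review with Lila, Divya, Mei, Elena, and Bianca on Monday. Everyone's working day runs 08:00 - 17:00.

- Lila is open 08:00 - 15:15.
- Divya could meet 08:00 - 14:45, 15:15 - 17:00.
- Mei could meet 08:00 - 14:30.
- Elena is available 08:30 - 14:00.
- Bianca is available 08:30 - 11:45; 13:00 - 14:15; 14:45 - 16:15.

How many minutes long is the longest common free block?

Lila ∩ Divya: 08:00-14:45.
Lila ∩ Divya ∩ Mei: 08:00-14:30.
Lila ∩ Divya ∩ Mei ∩ Elena: 08:30-14:00.
Lila ∩ Divya ∩ Mei ∩ Elena ∩ Bianca: 08:30-11:45, 13:00-14:00.
The longest is 08:30-11:45 at 195 minutes.

195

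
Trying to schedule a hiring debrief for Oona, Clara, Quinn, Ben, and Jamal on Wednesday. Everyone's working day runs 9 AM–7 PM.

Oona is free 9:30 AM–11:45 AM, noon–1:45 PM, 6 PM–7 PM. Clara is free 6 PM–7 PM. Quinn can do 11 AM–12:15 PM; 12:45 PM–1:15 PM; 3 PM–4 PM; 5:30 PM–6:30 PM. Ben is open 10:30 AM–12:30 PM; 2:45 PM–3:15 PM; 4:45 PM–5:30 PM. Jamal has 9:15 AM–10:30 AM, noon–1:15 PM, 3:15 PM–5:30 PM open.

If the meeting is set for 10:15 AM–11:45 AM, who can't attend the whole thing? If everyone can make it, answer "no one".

Oona: free for 10:15-11:45. Clara: not fully free for 10:15-11:45. Quinn: not fully free for 10:15-11:45. Ben: not fully free for 10:15-11:45. Jamal: not fully free for 10:15-11:45.

Ben, Clara, Jamal, Quinn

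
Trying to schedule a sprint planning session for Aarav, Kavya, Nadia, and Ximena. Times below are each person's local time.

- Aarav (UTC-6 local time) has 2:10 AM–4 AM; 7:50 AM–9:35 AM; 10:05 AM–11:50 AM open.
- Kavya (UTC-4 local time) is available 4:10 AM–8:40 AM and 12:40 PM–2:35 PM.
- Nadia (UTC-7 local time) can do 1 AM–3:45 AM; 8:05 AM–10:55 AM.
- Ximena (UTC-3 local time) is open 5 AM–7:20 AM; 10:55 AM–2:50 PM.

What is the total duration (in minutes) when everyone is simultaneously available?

180

Aarav in UTC: 08:10-10:00, 13:50-15:35, 16:05-17:50 (add 6h to convert from UTC-6).
Kavya in UTC: 08:10-12:40, 16:40-18:35 (add 4h to convert from UTC-4).
Nadia in UTC: 08:00-10:45, 15:05-17:55 (add 7h to convert from UTC-7).
Ximena in UTC: 08:00-10:20, 13:55-17:50 (add 3h to convert from UTC-3).
Aarav ∩ Kavya: 08:10-10:00, 16:40-17:50.
Aarav ∩ Kavya ∩ Nadia: 08:10-10:00, 16:40-17:50.
Aarav ∩ Kavya ∩ Nadia ∩ Ximena: 08:10-10:00, 16:40-17:50.
Those are the intersection windows.
Summing the common windows: 110 + 70 = 180 minutes.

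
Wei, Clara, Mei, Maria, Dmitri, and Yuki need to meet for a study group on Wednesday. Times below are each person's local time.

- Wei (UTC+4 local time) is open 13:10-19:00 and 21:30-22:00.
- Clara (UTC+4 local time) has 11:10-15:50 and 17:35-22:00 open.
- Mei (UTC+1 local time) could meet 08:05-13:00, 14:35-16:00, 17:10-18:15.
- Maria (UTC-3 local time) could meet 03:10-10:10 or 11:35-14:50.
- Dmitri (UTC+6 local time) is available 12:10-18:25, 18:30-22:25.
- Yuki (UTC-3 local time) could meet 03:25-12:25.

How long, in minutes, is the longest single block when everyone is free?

160

Wei in UTC: 09:10-15:00, 17:30-18:00 (subtract 4h to convert from UTC+4).
Clara in UTC: 07:10-11:50, 13:35-18:00 (subtract 4h to convert from UTC+4).
Mei in UTC: 07:05-12:00, 13:35-15:00, 16:10-17:15 (subtract 1h to convert from UTC+1).
Maria in UTC: 06:10-13:10, 14:35-17:50 (add 3h to convert from UTC-3).
Dmitri in UTC: 06:10-12:25, 12:30-16:25 (subtract 6h to convert from UTC+6).
Yuki in UTC: 06:25-15:25 (add 3h to convert from UTC-3).
Wei ∩ Clara: 09:10-11:50, 13:35-15:00, 17:30-18:00.
Wei ∩ Clara ∩ Mei: 09:10-11:50, 13:35-15:00.
Wei ∩ Clara ∩ Mei ∩ Maria: 09:10-11:50, 14:35-15:00.
Wei ∩ Clara ∩ Mei ∩ Maria ∩ Dmitri: 09:10-11:50, 14:35-15:00.
Wei ∩ Clara ∩ Mei ∩ Maria ∩ Dmitri ∩ Yuki: 09:10-11:50, 14:35-15:00.
The longest is 09:10-11:50 at 160 minutes.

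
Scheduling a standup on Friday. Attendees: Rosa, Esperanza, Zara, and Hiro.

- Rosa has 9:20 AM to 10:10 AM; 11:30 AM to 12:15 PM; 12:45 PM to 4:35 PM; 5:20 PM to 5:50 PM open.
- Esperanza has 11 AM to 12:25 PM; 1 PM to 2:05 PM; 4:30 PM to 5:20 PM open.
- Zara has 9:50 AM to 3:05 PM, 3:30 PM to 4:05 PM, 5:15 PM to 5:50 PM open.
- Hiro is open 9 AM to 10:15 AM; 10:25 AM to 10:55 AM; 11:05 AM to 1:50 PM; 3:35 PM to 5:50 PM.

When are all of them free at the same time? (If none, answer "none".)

Rosa ∩ Esperanza: 11:30-12:15, 13:00-14:05, 16:30-16:35.
Rosa ∩ Esperanza ∩ Zara: 11:30-12:15, 13:00-14:05.
Rosa ∩ Esperanza ∩ Zara ∩ Hiro: 11:30-12:15, 13:00-13:50.

11:30-12:15, 13:00-13:50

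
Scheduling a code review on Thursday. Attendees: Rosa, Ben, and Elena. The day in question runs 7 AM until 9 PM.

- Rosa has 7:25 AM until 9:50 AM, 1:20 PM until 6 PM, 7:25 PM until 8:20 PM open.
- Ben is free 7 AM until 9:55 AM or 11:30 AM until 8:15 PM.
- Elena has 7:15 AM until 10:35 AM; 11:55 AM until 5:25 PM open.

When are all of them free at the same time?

07:25-09:50, 13:20-17:25

Rosa ∩ Ben: 07:25-09:50, 13:20-18:00, 19:25-20:15.
Rosa ∩ Ben ∩ Elena: 07:25-09:50, 13:20-17:25.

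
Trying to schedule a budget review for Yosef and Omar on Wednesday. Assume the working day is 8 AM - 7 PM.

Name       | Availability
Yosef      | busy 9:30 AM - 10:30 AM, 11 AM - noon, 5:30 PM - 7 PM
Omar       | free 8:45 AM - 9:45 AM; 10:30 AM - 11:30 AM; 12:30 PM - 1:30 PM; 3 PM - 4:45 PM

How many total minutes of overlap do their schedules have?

Yosef free: 08:00-09:30, 10:30-11:00, 12:00-17:30 (invert busy blocks within the working day).
Omar free: 08:45-09:45, 10:30-11:30, 12:30-13:30, 15:00-16:45.
Yosef ∩ Omar: 08:45-09:30, 10:30-11:00, 12:30-13:30, 15:00-16:45.
Summing the common windows: 45 + 30 + 60 + 105 = 240 minutes.

240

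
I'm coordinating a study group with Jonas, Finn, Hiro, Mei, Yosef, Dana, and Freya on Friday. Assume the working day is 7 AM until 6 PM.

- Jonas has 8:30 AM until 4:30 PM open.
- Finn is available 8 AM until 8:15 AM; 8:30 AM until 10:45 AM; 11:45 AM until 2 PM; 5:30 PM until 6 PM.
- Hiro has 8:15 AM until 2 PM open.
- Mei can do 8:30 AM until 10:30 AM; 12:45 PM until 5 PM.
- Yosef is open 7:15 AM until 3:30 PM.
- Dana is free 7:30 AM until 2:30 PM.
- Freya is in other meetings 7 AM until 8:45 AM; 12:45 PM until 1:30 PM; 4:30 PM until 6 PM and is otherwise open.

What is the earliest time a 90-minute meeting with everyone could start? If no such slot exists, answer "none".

08:45

Jonas free: 08:30-16:30.
Finn free: 08:00-08:15, 08:30-10:45, 11:45-14:00, 17:30-18:00.
Hiro free: 08:15-14:00.
Mei free: 08:30-10:30, 12:45-17:00.
Yosef free: 07:15-15:30.
Dana free: 07:30-14:30.
Freya free: 08:45-12:45, 13:30-16:30 (invert busy blocks within the working day).
Jonas ∩ Finn: 08:30-10:45, 11:45-14:00.
Jonas ∩ Finn ∩ Hiro: 08:30-10:45, 11:45-14:00.
Jonas ∩ Finn ∩ Hiro ∩ Mei: 08:30-10:30, 12:45-14:00.
Jonas ∩ Finn ∩ Hiro ∩ Mei ∩ Yosef: 08:30-10:30, 12:45-14:00.
Jonas ∩ Finn ∩ Hiro ∩ Mei ∩ Yosef ∩ Dana: 08:30-10:30, 12:45-14:00.
Jonas ∩ Finn ∩ Hiro ∩ Mei ∩ Yosef ∩ Dana ∩ Freya: 08:45-10:30, 13:30-14:00.
The first common window of at least 90 minutes is 08:45-10:30, so the earliest start is 08:45.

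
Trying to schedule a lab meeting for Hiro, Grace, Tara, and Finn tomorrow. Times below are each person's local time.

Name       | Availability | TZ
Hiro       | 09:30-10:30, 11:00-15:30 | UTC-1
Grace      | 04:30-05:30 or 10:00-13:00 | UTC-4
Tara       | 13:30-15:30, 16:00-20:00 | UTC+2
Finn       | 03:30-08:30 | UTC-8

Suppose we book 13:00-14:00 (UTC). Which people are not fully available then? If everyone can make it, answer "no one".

Hiro in UTC: 10:30-11:30, 12:00-16:30 (add 1h to convert from UTC-1).
Grace in UTC: 08:30-09:30, 14:00-17:00 (add 4h to convert from UTC-4).
Tara in UTC: 11:30-13:30, 14:00-18:00 (subtract 2h to convert from UTC+2).
Finn in UTC: 11:30-16:30 (add 8h to convert from UTC-8).
Hiro: free for 13:00-14:00. Grace: not fully free for 13:00-14:00. Tara: not fully free for 13:00-14:00. Finn: free for 13:00-14:00.

Grace, Tara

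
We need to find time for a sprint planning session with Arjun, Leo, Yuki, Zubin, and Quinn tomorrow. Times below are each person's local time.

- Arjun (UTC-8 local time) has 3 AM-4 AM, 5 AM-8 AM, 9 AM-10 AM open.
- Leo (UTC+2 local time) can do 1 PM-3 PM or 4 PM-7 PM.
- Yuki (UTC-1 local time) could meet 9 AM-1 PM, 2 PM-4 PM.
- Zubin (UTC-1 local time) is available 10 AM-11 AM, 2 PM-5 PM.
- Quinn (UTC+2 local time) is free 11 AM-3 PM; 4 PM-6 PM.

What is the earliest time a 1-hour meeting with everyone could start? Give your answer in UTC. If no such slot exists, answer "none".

Arjun in UTC: 11:00-12:00, 13:00-16:00, 17:00-18:00 (add 8h to convert from UTC-8).
Leo in UTC: 11:00-13:00, 14:00-17:00 (subtract 2h to convert from UTC+2).
Yuki in UTC: 10:00-14:00, 15:00-17:00 (add 1h to convert from UTC-1).
Zubin in UTC: 11:00-12:00, 15:00-18:00 (add 1h to convert from UTC-1).
Quinn in UTC: 09:00-13:00, 14:00-16:00 (subtract 2h to convert from UTC+2).
Arjun ∩ Leo: 11:00-12:00, 14:00-16:00.
Arjun ∩ Leo ∩ Yuki: 11:00-12:00, 15:00-16:00.
Arjun ∩ Leo ∩ Yuki ∩ Zubin: 11:00-12:00, 15:00-16:00.
Arjun ∩ Leo ∩ Yuki ∩ Zubin ∩ Quinn: 11:00-12:00, 15:00-16:00.
The first common window of at least 60 minutes is 11:00-12:00, so the earliest start is 11:00.

11:00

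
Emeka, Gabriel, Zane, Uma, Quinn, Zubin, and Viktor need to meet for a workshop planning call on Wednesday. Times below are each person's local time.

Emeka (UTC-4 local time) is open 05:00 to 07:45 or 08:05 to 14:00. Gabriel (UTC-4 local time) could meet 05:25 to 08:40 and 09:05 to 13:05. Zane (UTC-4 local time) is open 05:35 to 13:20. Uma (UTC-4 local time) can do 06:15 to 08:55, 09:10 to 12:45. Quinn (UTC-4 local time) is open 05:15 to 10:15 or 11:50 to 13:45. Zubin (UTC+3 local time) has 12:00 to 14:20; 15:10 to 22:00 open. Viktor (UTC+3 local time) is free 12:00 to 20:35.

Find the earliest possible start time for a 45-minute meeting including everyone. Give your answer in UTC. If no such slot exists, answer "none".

10:15

Emeka in UTC: 09:00-11:45, 12:05-18:00 (add 4h to convert from UTC-4).
Gabriel in UTC: 09:25-12:40, 13:05-17:05 (add 4h to convert from UTC-4).
Zane in UTC: 09:35-17:20 (add 4h to convert from UTC-4).
Uma in UTC: 10:15-12:55, 13:10-16:45 (add 4h to convert from UTC-4).
Quinn in UTC: 09:15-14:15, 15:50-17:45 (add 4h to convert from UTC-4).
Zubin in UTC: 09:00-11:20, 12:10-19:00 (subtract 3h to convert from UTC+3).
Viktor in UTC: 09:00-17:35 (subtract 3h to convert from UTC+3).
Emeka ∩ Gabriel: 09:25-11:45, 12:05-12:40, 13:05-17:05.
Emeka ∩ Gabriel ∩ Zane: 09:35-11:45, 12:05-12:40, 13:05-17:05.
Emeka ∩ Gabriel ∩ Zane ∩ Uma: 10:15-11:45, 12:05-12:40, 13:10-16:45.
Emeka ∩ Gabriel ∩ Zane ∩ Uma ∩ Quinn: 10:15-11:45, 12:05-12:40, 13:10-14:15, 15:50-16:45.
Emeka ∩ Gabriel ∩ Zane ∩ Uma ∩ Quinn ∩ Zubin: 10:15-11:20, 12:10-12:40, 13:10-14:15, 15:50-16:45.
Emeka ∩ Gabriel ∩ Zane ∩ Uma ∩ Quinn ∩ Zubin ∩ Viktor: 10:15-11:20, 12:10-12:40, 13:10-14:15, 15:50-16:45.
The first common window of at least 45 minutes is 10:15-11:20, so the earliest start is 10:15.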